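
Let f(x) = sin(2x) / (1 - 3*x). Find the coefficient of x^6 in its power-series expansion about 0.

2254/5

Expand 1/(denominator) as a geometric series and multiply by the numerator's series.
f(0) = 0
f′(0) = 2
f′′(0) = 12
f′′′(0) = 100
f^(4)(0) = 1200
f^(5)(0) = 18032
f^(6)(0) = 324576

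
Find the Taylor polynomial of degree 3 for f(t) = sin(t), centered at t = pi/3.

-(t - pi/3)^3/12 - sqrt(3)*(t - pi/3)^2/4 + (t - pi/3)/2 + sqrt(3)/2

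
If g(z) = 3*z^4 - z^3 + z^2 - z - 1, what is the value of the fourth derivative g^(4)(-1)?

72

From the series, [(z + 1)^4] g = 3; multiply by 4! = 24 to get 72.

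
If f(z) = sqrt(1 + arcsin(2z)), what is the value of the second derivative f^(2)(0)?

-1

Substitute the inner expansion into the outer series and collect powers.
The coefficient of z^2 in the expansion is -1/2, so f′′(0) = 2! * (-1/2) = -1.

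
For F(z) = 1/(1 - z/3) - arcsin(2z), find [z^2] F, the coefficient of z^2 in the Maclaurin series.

Expand each term separately and add.
F(0) = 1
F′(0) = -5/3
F′′(0) = 2/9

1/9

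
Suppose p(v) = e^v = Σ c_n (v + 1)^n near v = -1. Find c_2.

c_2 = p′′(-1)/2! = e^(-1)/2.

e^(-1)/2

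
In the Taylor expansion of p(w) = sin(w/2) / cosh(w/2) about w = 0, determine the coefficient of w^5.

Invert the denominator's series and multiply.
p(0) = 0
p′(0) = 1/2
p′′(0) = 0
p′′′(0) = -1/2
p^(4)(0) = 0
p^(5)(0) = 9/8
Dividing each by k! gives the coefficients c_0, ..., c_5.

3/320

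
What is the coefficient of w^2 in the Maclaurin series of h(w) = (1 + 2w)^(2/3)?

Differentiate repeatedly and evaluate at the center.

-4/9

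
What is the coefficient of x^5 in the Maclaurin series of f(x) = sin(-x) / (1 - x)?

Use 1/(1 - r) = Σ r^k on the denominator, then take the Cauchy product.
[x^0] = 0;  [x^1] = -1;  [x^2] = -1;  [x^3] = -5/6;  [x^4] = -5/6;  [x^5] = -101/120.

-101/120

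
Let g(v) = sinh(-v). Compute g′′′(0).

-1

Differentiate repeatedly and evaluate at the center.
From the series, [v^3] g = -1/6; multiply by 3! = 6 to get -1.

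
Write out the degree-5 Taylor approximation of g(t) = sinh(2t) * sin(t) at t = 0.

Multiply the two series term by term and collect like powers.
[t^0] = 0;  [t^1] = 0;  [t^2] = 2;  [t^3] = 0;  [t^4] = 1;  [t^5] = 0.

t^4 + 2*t^2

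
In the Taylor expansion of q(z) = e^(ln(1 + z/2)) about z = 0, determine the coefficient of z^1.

1/2

Compose series: expand the inner function first, then feed it into the outer expansion.
q(0) = 1
q′(0) = 1/2
So c_1 = q′(0)/1! = 1/2.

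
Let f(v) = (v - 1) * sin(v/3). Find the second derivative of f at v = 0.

Distribute the polynomial across the series and collect like powers.
From the series, [v^2] f = 1/3; multiply by 2! = 2 to get 2/3.

2/3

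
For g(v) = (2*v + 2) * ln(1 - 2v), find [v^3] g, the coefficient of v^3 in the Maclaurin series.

Shift and add copies of the series according to the polynomial's terms.
g(0) = 0
g′(0) = -4
g′′(0) = -16
g′′′(0) = -56
Then c_k = g^(k)(0)/k! gives each Taylor coefficient.

-28/3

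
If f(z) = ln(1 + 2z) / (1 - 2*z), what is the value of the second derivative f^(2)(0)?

Use 1/(1 - r) = Σ r^k on the denominator, then take the Cauchy product.
The coefficient of z^2 in the expansion is 2, so f′′(0) = 2! * (2) = 4.

4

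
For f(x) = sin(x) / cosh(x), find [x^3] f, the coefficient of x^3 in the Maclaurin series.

-2/3

Divide the numerator series by the denominator series (power-series long division).
[x^0] = 0;  [x^1] = 1;  [x^2] = 0;  [x^3] = -2/3.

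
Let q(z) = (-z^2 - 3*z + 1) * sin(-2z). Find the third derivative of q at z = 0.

20

Shift and add copies of the series according to the polynomial's terms.
The coefficient of z^3 in the expansion is 10/3, so q′′′(0) = 3! * (10/3) = 20.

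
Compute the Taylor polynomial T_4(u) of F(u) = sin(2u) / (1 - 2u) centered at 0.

40*u^4/3 + 20*u^3/3 + 4*u^2 + 2*u

Expand each factor separately, then convolve coefficients.
F(0) = 0
F′(0) = 2
F′′(0) = 8
F′′′(0) = 40
F^(4)(0) = 320
Dividing each by k! gives the coefficients c_0, ..., c_4.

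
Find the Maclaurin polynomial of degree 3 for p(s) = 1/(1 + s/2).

p(0) = 1
p′(0) = -1/2
p′′(0) = 1/2
p′′′(0) = -3/4

-s^3/8 + s^2/4 - s/2 + 1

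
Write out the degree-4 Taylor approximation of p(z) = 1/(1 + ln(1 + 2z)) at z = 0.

176*z^4/3 - 56*z^3/3 + 6*z^2 - 2*z + 1

Let u equal the inner series; expand the outer function in u and truncate.
[z^0] = 1;  [z^1] = -2;  [z^2] = 6;  [z^3] = -56/3;  [z^4] = 176/3.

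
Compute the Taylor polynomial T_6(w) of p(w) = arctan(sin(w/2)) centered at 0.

Let u equal the inner series; expand the outer function in u and truncate.
p(0) = 0
p′(0) = 1/2
p′′(0) = 0
p′′′(0) = -3/8
p^(4)(0) = 0
p^(5)(0) = 45/32
p^(6)(0) = 0

3*w^5/256 - w^3/16 + w/2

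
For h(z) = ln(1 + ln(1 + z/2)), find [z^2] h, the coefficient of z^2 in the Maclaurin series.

Substitute the inner expansion into the outer series and collect powers.
h(0) = 0
h′(0) = 1/2
h′′(0) = -1/2
Then c_k = h^(k)(0)/k! gives each Taylor coefficient.

-1/4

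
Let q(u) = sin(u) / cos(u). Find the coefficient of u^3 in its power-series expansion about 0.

1/3

Invert the denominator's series and multiply.
q(0) = 0
q′(0) = 1
q′′(0) = 0
q′′′(0) = 2
So c_3 = q′′′(0)/3! = 1/3.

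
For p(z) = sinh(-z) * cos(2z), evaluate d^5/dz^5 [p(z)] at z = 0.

Expand each factor separately, then convolve coefficients.
The coefficient of z^5 in the expansion is -41/120, so p^(5)(0) = 5! * (-41/120) = -41.

-41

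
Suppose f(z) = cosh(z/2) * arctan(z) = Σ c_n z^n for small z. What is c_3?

Write out both Maclaurin series and multiply, keeping only the needed powers.
[z^0] = 0;  [z^1] = 1;  [z^2] = 0;  [z^3] = -5/24.

-5/24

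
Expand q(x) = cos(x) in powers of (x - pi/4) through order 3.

Use the known series and substitute for the argument.
q(pi/4) = sqrt(2)/2
q′(pi/4) = -sqrt(2)/2
q′′(pi/4) = -sqrt(2)/2
q′′′(pi/4) = sqrt(2)/2
Dividing each by k! gives the coefficients c_0, ..., c_3.

sqrt(2)*(x - pi/4)^3/12 - sqrt(2)*(x - pi/4)^2/4 - sqrt(2)*(x - pi/4)/2 + sqrt(2)/2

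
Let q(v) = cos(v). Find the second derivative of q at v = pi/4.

-sqrt(2)/2

Differentiate repeatedly and evaluate at the center.
The coefficient of (v - pi/4)^2 in the expansion is -sqrt(2)/4, so q′′(pi/4) = 2! * (-sqrt(2)/4) = -sqrt(2)/2.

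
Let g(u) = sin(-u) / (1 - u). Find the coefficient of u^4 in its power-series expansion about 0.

Use 1/(1 - r) = Σ r^k on the denominator, then take the Cauchy product.

-5/6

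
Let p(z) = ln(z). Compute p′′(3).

The coefficient of (z - 3)^2 in the expansion is -1/18, so p′′(3) = 2! * (-1/18) = -1/9.

-1/9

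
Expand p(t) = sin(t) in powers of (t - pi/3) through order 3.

-(t - pi/3)^3/12 - sqrt(3)*(t - pi/3)^2/4 + (t - pi/3)/2 + sqrt(3)/2

Apply the Taylor formula c_k = f^(k)(a)/k!.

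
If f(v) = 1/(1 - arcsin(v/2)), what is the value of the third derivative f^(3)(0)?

Plug the Maclaurin series of the inner function into that of the outer and collect terms.
The coefficient of v^3 in the expansion is 7/48, so f′′′(0) = 3! * (7/48) = 7/8.

7/8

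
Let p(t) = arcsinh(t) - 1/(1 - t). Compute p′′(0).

Combine the two series term by term.
The coefficient of t^2 in the expansion is -1, so p′′(0) = 2! * (-1) = -2.

-2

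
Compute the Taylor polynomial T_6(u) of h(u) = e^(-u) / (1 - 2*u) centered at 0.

27949*u^6/720 + 2329*u^5/120 + 233*u^4/24 + 29*u^3/6 + 5*u^2/2 + u + 1

Multiply the numerator's expansion by the denominator's geometric series.
[u^0] = 1;  [u^1] = 1;  [u^2] = 5/2;  [u^3] = 29/6;  [u^4] = 233/24;  [u^5] = 2329/120;  [u^6] = 27949/720.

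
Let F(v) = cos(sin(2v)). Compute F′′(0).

-4

Plug the Maclaurin series of the inner function into that of the outer and collect terms.
The coefficient of v^2 in the expansion is -2, so F′′(0) = 2! * (-2) = -4.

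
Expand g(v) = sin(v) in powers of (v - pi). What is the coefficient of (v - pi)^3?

1/6

Compute the successive derivatives at the expansion point and divide by k!.
[(v - pi)^0] = 0;  [(v - pi)^1] = -1;  [(v - pi)^2] = 0;  [(v - pi)^3] = 1/6.
So c_3 = g′′′(pi)/3! = 1/6.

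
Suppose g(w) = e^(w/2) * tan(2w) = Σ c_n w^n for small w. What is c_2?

1

Write out both Maclaurin series and multiply, keeping only the needed powers.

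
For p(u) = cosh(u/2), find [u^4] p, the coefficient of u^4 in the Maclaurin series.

1/384

Compute the successive derivatives at the expansion point and divide by k!.
p(0) = 1
p′(0) = 0
p′′(0) = 1/4
p′′′(0) = 0
p^(4)(0) = 1/16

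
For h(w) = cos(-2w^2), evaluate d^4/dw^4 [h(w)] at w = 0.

-48

Compute the successive derivatives at the expansion point and divide by k!.
The coefficient of w^4 in the expansion is -2, so h^(4)(0) = 4! * (-2) = -48.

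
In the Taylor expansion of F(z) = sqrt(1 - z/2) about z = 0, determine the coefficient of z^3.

-1/128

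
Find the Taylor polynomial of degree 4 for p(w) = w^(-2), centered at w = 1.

5*(w - 1)^4 - 4*(w - 1)^3 + 3*(w - 1)^2 - 2*(w - 1) + 1

p(1) = 1
p′(1) = -2
p′′(1) = 6
p′′′(1) = -24
p^(4)(1) = 120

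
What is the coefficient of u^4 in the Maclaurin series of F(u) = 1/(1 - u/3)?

F(0) = 1
F′(0) = 1/3
F′′(0) = 2/9
F′′′(0) = 2/9
F^(4)(0) = 8/27
The Taylor polynomial is Σ F^(k)(0)/k! · u^k.

1/81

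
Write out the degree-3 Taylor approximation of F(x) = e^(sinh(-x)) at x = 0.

Plug the Maclaurin series of the inner function into that of the outer and collect terms.
F(0) = 1
F′(0) = -1
F′′(0) = 1
F′′′(0) = -2

-x^3/3 + x^2/2 - x + 1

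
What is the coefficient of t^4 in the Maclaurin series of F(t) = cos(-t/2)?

1/384

F(0) = 1
F′(0) = 0
F′′(0) = -1/4
F′′′(0) = 0
F^(4)(0) = 1/16
Then c_k = F^(k)(0)/k! gives each Taylor coefficient.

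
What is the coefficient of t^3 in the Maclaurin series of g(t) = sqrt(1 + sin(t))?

Substitute the inner expansion into the outer series and collect powers.
g(0) = 1
g′(0) = 1/2
g′′(0) = -1/4
g′′′(0) = -1/8

-1/48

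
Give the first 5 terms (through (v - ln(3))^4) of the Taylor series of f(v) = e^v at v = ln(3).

[(v - ln(3))^0] = 3;  [(v - ln(3))^1] = 3;  [(v - ln(3))^2] = 3/2;  [(v - ln(3))^3] = 1/2;  [(v - ln(3))^4] = 1/8.

(v - ln(3))^4/8 + (v - ln(3))^3/2 + 3*(v - ln(3))^2/2 + 3*(v - ln(3)) + 3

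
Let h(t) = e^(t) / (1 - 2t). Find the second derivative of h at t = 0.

Multiply the two series term by term and collect like powers.
From the series, [t^2] h = 13/2; multiply by 2! = 2 to get 13.

13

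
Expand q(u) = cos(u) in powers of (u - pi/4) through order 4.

sqrt(2)*(u - pi/4)^4/48 + sqrt(2)*(u - pi/4)^3/12 - sqrt(2)*(u - pi/4)^2/4 - sqrt(2)*(u - pi/4)/2 + sqrt(2)/2

[(u - pi/4)^0] = sqrt(2)/2;  [(u - pi/4)^1] = -sqrt(2)/2;  [(u - pi/4)^2] = -sqrt(2)/4;  [(u - pi/4)^3] = sqrt(2)/12;  [(u - pi/4)^4] = sqrt(2)/48.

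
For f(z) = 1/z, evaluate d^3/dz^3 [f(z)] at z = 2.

-3/8

Compute the successive derivatives at the expansion point and divide by k!.
From the series, [(z - 2)^3] f = -1/16; multiply by 3! = 6 to get -3/8.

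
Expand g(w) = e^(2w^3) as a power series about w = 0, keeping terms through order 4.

Apply the Taylor formula c_k = f^(k)(a)/k!.
g(0) = 1
g′(0) = 0
g′′(0) = 0
g′′′(0) = 12
g^(4)(0) = 0
The Taylor polynomial is Σ g^(k)(0)/k! · w^k.

2*w^3 + 1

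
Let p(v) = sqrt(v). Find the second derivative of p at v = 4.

-1/32

The coefficient of (v - 4)^2 in the expansion is -1/64, so p′′(4) = 2! * (-1/64) = -1/32.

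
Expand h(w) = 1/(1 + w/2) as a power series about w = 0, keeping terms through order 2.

w^2/4 - w/2 + 1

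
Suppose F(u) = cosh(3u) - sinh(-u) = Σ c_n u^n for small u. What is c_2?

9/2

Combine the two series term by term.
[u^0] = 1;  [u^1] = 1;  [u^2] = 9/2.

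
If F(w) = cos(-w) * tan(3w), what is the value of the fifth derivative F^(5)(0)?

3363

Multiply the two series term by term and collect like powers.
The coefficient of w^5 in the expansion is 1121/40, so F^(5)(0) = 5! * (1121/40) = 3363.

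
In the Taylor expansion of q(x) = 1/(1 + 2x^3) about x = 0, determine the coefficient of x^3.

Compute the successive derivatives at the expansion point and divide by k!.
q(0) = 1
q′(0) = 0
q′′(0) = 0
q′′′(0) = -12

-2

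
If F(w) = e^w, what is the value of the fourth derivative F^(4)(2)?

e^(2)

Use the known series and substitute for the argument.
From the series, [(w - 2)^4] F = e^(2)/24; multiply by 4! = 24 to get e^(2).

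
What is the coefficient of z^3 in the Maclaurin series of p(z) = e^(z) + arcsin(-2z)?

-7/6

Expand each term separately and add.
So c_3 = p′′′(0)/3! = -7/6.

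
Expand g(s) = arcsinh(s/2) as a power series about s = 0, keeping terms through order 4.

[s^0] = 0;  [s^1] = 1/2;  [s^2] = 0;  [s^3] = -1/48;  [s^4] = 0.

-s^3/48 + s/2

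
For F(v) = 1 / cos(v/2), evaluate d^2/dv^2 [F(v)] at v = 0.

Invert the denominator's series and multiply.
The coefficient of v^2 in the expansion is 1/8, so F′′(0) = 2! * (1/8) = 1/4.

1/4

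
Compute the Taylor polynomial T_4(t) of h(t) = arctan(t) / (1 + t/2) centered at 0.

t^4/24 - t^3/12 - t^2/2 + t

Multiply the two series term by term and collect like powers.
h(0) = 0
h′(0) = 1
h′′(0) = -1
h′′′(0) = -1/2
h^(4)(0) = 1
The Taylor polynomial is Σ h^(k)(0)/k! · t^k.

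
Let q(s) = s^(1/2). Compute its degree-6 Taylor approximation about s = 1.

-21*(s - 1)^6/1024 + 7*(s - 1)^5/256 - 5*(s - 1)^4/128 + (s - 1)^3/16 - (s - 1)^2/8 + (s - 1)/2 + 1

Compute the successive derivatives at the expansion point and divide by k!.
q(1) = 1
q′(1) = 1/2
q′′(1) = -1/4
q′′′(1) = 3/8
q^(4)(1) = -15/16
q^(5)(1) = 105/32
q^(6)(1) = -945/64
Dividing each by k! gives the coefficients c_0, ..., c_6.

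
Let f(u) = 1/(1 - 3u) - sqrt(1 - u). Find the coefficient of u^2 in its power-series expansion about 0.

73/8

Add the two expansions coefficient-wise.
[u^0] = 0;  [u^1] = 7/2;  [u^2] = 73/8.
So c_2 = f′′(0)/2! = 73/8.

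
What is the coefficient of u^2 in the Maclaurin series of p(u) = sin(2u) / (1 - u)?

Take the Cauchy product of the two expansions.
p(0) = 0
p′(0) = 2
p′′(0) = 4

2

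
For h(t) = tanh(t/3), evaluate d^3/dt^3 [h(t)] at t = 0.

The coefficient of t^3 in the expansion is -1/81, so h′′′(0) = 3! * (-1/81) = -2/27.

-2/27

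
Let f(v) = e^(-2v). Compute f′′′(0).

From the series, [v^3] f = -4/3; multiply by 3! = 6 to get -8.

-8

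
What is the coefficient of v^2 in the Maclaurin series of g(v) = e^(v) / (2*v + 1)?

5/2

Use 1/(1 - r) = Σ r^k on the denominator, then take the Cauchy product.
g(0) = 1
g′(0) = -1
g′′(0) = 5
So c_2 = g′′(0)/2! = 5/2.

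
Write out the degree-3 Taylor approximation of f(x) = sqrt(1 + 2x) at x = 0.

x^3/2 - x^2/2 + x + 1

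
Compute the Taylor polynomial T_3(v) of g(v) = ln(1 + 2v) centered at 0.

[v^0] = 0;  [v^1] = 2;  [v^2] = -2;  [v^3] = 8/3.

8*v^3/3 - 2*v^2 + 2*v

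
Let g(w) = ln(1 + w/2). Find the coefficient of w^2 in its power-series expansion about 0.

-1/8

g(0) = 0
g′(0) = 1/2
g′′(0) = -1/4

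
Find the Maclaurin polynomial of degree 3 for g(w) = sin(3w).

-9*w^3/2 + 3*w

Compute the successive derivatives at the expansion point and divide by k!.
g(0) = 0
g′(0) = 3
g′′(0) = 0
g′′′(0) = -27
Dividing each by k! gives the coefficients c_0, ..., c_3.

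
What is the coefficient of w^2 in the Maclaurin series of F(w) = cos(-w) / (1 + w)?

Multiply the two series term by term and collect like powers.
F(0) = 1
F′(0) = -1
F′′(0) = 1
So c_2 = F′′(0)/2! = 1/2.

1/2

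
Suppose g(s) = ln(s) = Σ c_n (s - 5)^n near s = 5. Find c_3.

Compute the successive derivatives at the expansion point and divide by k!.
So c_3 = g′′′(5)/3! = 1/375.

1/375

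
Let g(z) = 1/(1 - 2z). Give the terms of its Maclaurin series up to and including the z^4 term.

16*z^4 + 8*z^3 + 4*z^2 + 2*z + 1

Apply the Taylor formula c_k = f^(k)(a)/k!.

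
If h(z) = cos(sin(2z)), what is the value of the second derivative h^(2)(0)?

-4

Plug the Maclaurin series of the inner function into that of the outer and collect terms.
The coefficient of z^2 in the expansion is -2, so h′′(0) = 2! * (-2) = -4.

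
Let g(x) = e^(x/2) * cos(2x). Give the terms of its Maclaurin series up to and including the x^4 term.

161*x^4/384 - 47*x^3/48 - 15*x^2/8 + x/2 + 1

Take the Cauchy product of the two expansions.
g(0) = 1
g′(0) = 1/2
g′′(0) = -15/4
g′′′(0) = -47/8
g^(4)(0) = 161/16
The Taylor polynomial is Σ g^(k)(0)/k! · x^k.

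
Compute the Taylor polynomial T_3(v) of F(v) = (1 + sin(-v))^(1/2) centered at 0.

Plug the Maclaurin series of the inner function into that of the outer and collect terms.

v^3/48 - v^2/8 - v/2 + 1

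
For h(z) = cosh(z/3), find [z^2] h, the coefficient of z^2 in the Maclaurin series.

Compute the successive derivatives at the expansion point and divide by k!.
h(0) = 1
h′(0) = 0
h′′(0) = 1/9
So c_2 = h′′(0)/2! = 1/18.

1/18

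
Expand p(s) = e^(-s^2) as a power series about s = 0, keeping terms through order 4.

s^4/2 - s^2 + 1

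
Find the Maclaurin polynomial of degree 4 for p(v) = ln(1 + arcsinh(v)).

Plug the Maclaurin series of the inner function into that of the outer and collect terms.
p(0) = 0
p′(0) = 1
p′′(0) = -1
p′′′(0) = 1
p^(4)(0) = -2
Dividing each by k! gives the coefficients c_0, ..., c_4.

-v^4/12 + v^3/6 - v^2/2 + v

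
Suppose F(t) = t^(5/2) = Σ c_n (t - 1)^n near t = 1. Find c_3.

5/16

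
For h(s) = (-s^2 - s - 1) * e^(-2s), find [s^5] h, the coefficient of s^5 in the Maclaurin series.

Shift and add copies of the series according to the polynomial's terms.
[s^0] = -1;  [s^1] = 1;  [s^2] = -1;  [s^3] = 4/3;  [s^4] = -4/3;  [s^5] = 14/15.

14/15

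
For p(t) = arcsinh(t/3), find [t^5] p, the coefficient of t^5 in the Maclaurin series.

1/3240

[t^0] = 0;  [t^1] = 1/3;  [t^2] = 0;  [t^3] = -1/162;  [t^4] = 0;  [t^5] = 1/3240.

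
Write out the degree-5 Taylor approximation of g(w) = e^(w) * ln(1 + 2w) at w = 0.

209*w^5/60 - 2*w^4 + 5*w^3/3 + 2*w

Take the Cauchy product of the two expansions.
g(0) = 0
g′(0) = 2
g′′(0) = 0
g′′′(0) = 10
g^(4)(0) = -48
g^(5)(0) = 418
Then c_k = g^(k)(0)/k! gives each Taylor coefficient.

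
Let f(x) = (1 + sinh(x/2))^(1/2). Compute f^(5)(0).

241/1024

Let u equal the inner series; expand the outer function in u and truncate.
The coefficient of x^5 in the expansion is 241/122880, so f^(5)(0) = 5! * (241/122880) = 241/1024.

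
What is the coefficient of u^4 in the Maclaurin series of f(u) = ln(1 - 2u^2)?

-2

c_4 = f^(4)(0)/4! = -2.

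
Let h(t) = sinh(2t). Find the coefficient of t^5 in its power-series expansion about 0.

Differentiate repeatedly and evaluate at the center.
[t^0] = 0;  [t^1] = 2;  [t^2] = 0;  [t^3] = 4/3;  [t^4] = 0;  [t^5] = 4/15.
So c_5 = h^(5)(0)/5! = 4/15.

4/15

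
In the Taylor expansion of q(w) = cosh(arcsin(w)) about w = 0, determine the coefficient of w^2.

1/2

Plug the Maclaurin series of the inner function into that of the outer and collect terms.
q(0) = 1
q′(0) = 0
q′′(0) = 1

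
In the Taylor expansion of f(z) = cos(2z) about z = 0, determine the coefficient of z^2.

-2

f(0) = 1
f′(0) = 0
f′′(0) = -4
The Taylor polynomial is Σ f^(k)(0)/k! · z^k.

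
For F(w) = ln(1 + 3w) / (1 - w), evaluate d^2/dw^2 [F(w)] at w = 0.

-3

Multiply the two series term by term and collect like powers.
From the series, [w^2] F = -3/2; multiply by 2! = 2 to get -3.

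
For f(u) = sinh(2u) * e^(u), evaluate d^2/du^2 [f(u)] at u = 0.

Take the Cauchy product of the two expansions.
The coefficient of u^2 in the expansion is 2, so f′′(0) = 2! * (2) = 4.

4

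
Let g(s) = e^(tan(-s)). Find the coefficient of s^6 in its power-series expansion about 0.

59/240

Compose series: expand the inner function first, then feed it into the outer expansion.
g(0) = 1
g′(0) = -1
g′′(0) = 1
g′′′(0) = -3
g^(4)(0) = 9
g^(5)(0) = -37
g^(6)(0) = 177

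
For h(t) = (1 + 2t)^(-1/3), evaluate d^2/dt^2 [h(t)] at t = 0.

16/9

Compute the successive derivatives at the expansion point and divide by k!.
From the series, [t^2] h = 8/9; multiply by 2! = 2 to get 16/9.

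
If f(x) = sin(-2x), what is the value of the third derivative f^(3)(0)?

The coefficient of x^3 in the expansion is 4/3, so f′′′(0) = 3! * (4/3) = 8.

8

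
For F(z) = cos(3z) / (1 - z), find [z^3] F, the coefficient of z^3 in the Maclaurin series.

Write out both Maclaurin series and multiply, keeping only the needed powers.
F(0) = 1
F′(0) = 1
F′′(0) = -7
F′′′(0) = -21

-7/2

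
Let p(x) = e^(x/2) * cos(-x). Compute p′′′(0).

-11/8

Expand each factor separately, then convolve coefficients.
From the series, [x^3] p = -11/48; multiply by 3! = 6 to get -11/8.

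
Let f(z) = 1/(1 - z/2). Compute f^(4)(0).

Compute the successive derivatives at the expansion point and divide by k!.
From the series, [z^4] f = 1/16; multiply by 4! = 24 to get 3/2.

3/2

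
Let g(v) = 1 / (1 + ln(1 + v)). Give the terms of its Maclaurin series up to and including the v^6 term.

3289*v^6/360 - 347*v^5/60 + 11*v^4/3 - 7*v^3/3 + 3*v^2/2 - v + 1

Expand as Σ (-1)^k u^k with u equal to the inner function's series.
g(0) = 1
g′(0) = -1
g′′(0) = 3
g′′′(0) = -14
g^(4)(0) = 88
g^(5)(0) = -694
g^(6)(0) = 6578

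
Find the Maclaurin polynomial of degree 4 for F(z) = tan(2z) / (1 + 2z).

Multiply the two series term by term and collect like powers.
F(0) = 0
F′(0) = 2
F′′(0) = -8
F′′′(0) = 64
F^(4)(0) = -512
Dividing each by k! gives the coefficients c_0, ..., c_4.

-64*z^4/3 + 32*z^3/3 - 4*z^2 + 2*z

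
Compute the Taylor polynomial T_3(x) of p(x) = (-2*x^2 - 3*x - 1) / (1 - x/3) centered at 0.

Shift and add copies of the series according to the polynomial's terms.
p(0) = -1
p′(0) = -10/3
p′′(0) = -56/9
p′′′(0) = -56/9

-28*x^3/27 - 28*x^2/9 - 10*x/3 - 1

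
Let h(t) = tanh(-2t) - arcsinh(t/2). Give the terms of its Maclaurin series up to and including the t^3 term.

Expand each term separately and add.
h(0) = 0
h′(0) = -5/2
h′′(0) = 0
h′′′(0) = 129/8
Then c_k = h^(k)(0)/k! gives each Taylor coefficient.

43*t^3/16 - 5*t/2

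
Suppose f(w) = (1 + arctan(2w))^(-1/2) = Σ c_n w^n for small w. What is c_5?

Compose series: expand the inner function first, then feed it into the outer expansion.
f(0) = 1
f′(0) = -1
f′′(0) = 3
f′′′(0) = -7
f^(4)(0) = 9
f^(5)(0) = -129
Dividing each by k! gives the coefficients c_0, ..., c_5.

-43/40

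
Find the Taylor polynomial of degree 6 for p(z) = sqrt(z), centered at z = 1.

-21*(z - 1)^6/1024 + 7*(z - 1)^5/256 - 5*(z - 1)^4/128 + (z - 1)^3/16 - (z - 1)^2/8 + (z - 1)/2 + 1

[(z - 1)^0] = 1;  [(z - 1)^1] = 1/2;  [(z - 1)^2] = -1/8;  [(z - 1)^3] = 1/16;  [(z - 1)^4] = -5/128;  [(z - 1)^5] = 7/256;  [(z - 1)^6] = -21/1024.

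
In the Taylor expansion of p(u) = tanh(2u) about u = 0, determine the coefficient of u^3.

Compute the successive derivatives at the expansion point and divide by k!.
p(0) = 0
p′(0) = 2
p′′(0) = 0
p′′′(0) = -16

-8/3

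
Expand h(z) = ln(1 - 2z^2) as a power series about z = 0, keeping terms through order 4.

-2*z^4 - 2*z^2

Apply the Taylor formula c_k = f^(k)(a)/k!.
h(0) = 0
h′(0) = 0
h′′(0) = -4
h′′′(0) = 0
h^(4)(0) = -48
Then c_k = h^(k)(0)/k! gives each Taylor coefficient.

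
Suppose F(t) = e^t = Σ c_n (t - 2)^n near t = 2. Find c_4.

e^(2)/24

[(t - 2)^0] = e^(2);  [(t - 2)^1] = e^(2);  [(t - 2)^2] = e^(2)/2;  [(t - 2)^3] = e^(2)/6;  [(t - 2)^4] = e^(2)/24.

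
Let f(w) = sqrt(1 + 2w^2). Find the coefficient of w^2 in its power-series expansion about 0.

1

f(0) = 1
f′(0) = 0
f′′(0) = 2
So c_2 = f′′(0)/2! = 1.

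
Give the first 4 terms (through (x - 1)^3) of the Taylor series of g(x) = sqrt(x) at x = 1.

(x - 1)^3/16 - (x - 1)^2/8 + (x - 1)/2 + 1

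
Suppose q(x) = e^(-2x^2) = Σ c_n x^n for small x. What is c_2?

[x^0] = 1;  [x^1] = 0;  [x^2] = -2.

-2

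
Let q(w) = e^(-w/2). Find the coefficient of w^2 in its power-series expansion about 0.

Apply the Taylor formula c_k = f^(k)(a)/k!.
q(0) = 1
q′(0) = -1/2
q′′(0) = 1/4

1/8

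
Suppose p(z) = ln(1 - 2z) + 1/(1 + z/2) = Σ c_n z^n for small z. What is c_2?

-7/4

Combine the two series term by term.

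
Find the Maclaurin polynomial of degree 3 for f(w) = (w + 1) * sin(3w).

Distribute the polynomial across the series and collect like powers.
[w^0] = 0;  [w^1] = 3;  [w^2] = 3;  [w^3] = -9/2.

-9*w^3/2 + 3*w^2 + 3*w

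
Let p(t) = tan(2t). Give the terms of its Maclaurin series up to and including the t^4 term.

8*t^3/3 + 2*t

p(0) = 0
p′(0) = 2
p′′(0) = 0
p′′′(0) = 16
p^(4)(0) = 0
The Taylor polynomial is Σ p^(k)(0)/k! · t^k.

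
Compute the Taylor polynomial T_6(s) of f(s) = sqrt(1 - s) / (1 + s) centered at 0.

1439*s^6/1024 - 365*s^5/256 + 179*s^4/128 - 23*s^3/16 + 11*s^2/8 - 3*s/2 + 1

Expand each factor separately, then convolve coefficients.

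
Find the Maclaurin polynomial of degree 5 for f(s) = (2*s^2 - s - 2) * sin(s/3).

Shift and add copies of the series according to the polynomial's terms.
[s^0] = 0;  [s^1] = -2/3;  [s^2] = -1/3;  [s^3] = 55/81;  [s^4] = 1/162;  [s^5] = -181/14580.

-181*s^5/14580 + s^4/162 + 55*s^3/81 - s^2/3 - 2*s/3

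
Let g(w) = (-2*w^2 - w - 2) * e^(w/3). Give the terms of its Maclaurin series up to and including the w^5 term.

Multiply each power in the prefactor through the base expansion.
g(0) = -2
g′(0) = -5/3
g′′(0) = -44/9
g′′′(0) = -119/27
g^(4)(0) = -230/81
g^(5)(0) = -377/243

-377*w^5/29160 - 115*w^4/972 - 119*w^3/162 - 22*w^2/9 - 5*w/3 - 2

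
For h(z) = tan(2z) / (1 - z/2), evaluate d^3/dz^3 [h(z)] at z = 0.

Write out both Maclaurin series and multiply, keeping only the needed powers.
From the series, [z^3] h = 19/6; multiply by 3! = 6 to get 19.

19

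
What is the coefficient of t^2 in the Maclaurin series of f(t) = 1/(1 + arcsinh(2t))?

Substitute the inner expansion into the outer series and collect powers.
f(0) = 1
f′(0) = -2
f′′(0) = 8
Then c_k = f^(k)(0)/k! gives each Taylor coefficient.

4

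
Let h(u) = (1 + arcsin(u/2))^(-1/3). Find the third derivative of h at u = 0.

-37/216

Plug the Maclaurin series of the inner function into that of the outer and collect terms.
From the series, [u^3] h = -37/1296; multiply by 3! = 6 to get -37/216.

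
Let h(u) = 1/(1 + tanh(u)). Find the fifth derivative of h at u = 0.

Let u equal the inner series; expand the outer function in u and truncate.
The coefficient of u^5 in the expansion is -2/15, so h^(5)(0) = 5! * (-2/15) = -16.

-16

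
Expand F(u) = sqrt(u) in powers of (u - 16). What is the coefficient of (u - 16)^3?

Compute the successive derivatives at the expansion point and divide by k!.
F(16) = 4
F′(16) = 1/8
F′′(16) = -1/256
F′′′(16) = 3/8192

1/16384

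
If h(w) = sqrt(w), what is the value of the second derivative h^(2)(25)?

The coefficient of (w - 25)^2 in the expansion is -1/1000, so h′′(25) = 2! * (-1/1000) = -1/500.

-1/500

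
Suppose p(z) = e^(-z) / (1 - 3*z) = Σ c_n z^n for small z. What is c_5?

10447/60

Use 1/(1 - r) = Σ r^k on the denominator, then take the Cauchy product.
[z^0] = 1;  [z^1] = 2;  [z^2] = 13/2;  [z^3] = 58/3;  [z^4] = 1393/24;  [z^5] = 10447/60.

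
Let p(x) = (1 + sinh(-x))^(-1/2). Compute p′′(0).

Plug the Maclaurin series of the inner function into that of the outer and collect terms.
The coefficient of x^2 in the expansion is 3/8, so p′′(0) = 2! * (3/8) = 3/4.

3/4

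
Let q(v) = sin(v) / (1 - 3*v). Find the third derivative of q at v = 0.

Expand 1/(denominator) as a geometric series and multiply by the numerator's series.
From the series, [v^3] q = 53/6; multiply by 3! = 6 to get 53.

53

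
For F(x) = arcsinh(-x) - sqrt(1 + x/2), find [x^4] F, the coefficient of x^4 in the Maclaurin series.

Add the two expansions coefficient-wise.
F(0) = -1
F′(0) = -5/4
F′′(0) = 1/16
F′′′(0) = 61/64
F^(4)(0) = 15/256

5/2048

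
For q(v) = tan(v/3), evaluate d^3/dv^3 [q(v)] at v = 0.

The coefficient of v^3 in the expansion is 1/81, so q′′′(0) = 3! * (1/81) = 2/27.

2/27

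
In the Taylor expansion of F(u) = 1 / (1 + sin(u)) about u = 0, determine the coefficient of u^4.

Expand as Σ (-1)^k u^k with u equal to the inner function's series.
F(0) = 1
F′(0) = -1
F′′(0) = 2
F′′′(0) = -5
F^(4)(0) = 16
So c_4 = F^(4)(0)/4! = 2/3.

2/3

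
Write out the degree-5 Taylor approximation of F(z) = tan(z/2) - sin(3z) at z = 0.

Expand each term separately and add.
F(0) = 0
F′(0) = -5/2
F′′(0) = 0
F′′′(0) = 109/4
F^(4)(0) = 0
F^(5)(0) = -485/2
The Taylor polynomial is Σ F^(k)(0)/k! · z^k.

-97*z^5/48 + 109*z^3/24 - 5*z/2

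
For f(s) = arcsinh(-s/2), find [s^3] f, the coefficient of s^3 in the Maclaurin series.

1/48

Differentiate repeatedly and evaluate at the center.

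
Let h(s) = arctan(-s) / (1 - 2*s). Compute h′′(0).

-4

Use 1/(1 - r) = Σ r^k on the denominator, then take the Cauchy product.
The coefficient of s^2 in the expansion is -2, so h′′(0) = 2! * (-2) = -4.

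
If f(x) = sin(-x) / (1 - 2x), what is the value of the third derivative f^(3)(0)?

-23

Take the Cauchy product of the two expansions.
The coefficient of x^3 in the expansion is -23/6, so f′′′(0) = 3! * (-23/6) = -23.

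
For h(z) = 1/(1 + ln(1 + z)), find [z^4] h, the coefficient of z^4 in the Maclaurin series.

Substitute the inner expansion into the outer series and collect powers.

11/3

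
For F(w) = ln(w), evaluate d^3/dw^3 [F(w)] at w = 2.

Compute the successive derivatives at the expansion point and divide by k!.
The coefficient of (w - 2)^3 in the expansion is 1/24, so F′′′(2) = 3! * (1/24) = 1/4.

1/4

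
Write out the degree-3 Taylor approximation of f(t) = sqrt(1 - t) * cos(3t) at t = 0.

35*t^3/16 - 37*t^2/8 - t/2 + 1

Write out both Maclaurin series and multiply, keeping only the needed powers.
f(0) = 1
f′(0) = -1/2
f′′(0) = -37/4
f′′′(0) = 105/8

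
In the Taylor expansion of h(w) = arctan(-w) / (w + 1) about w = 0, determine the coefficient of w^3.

-2/3

Use 1/(1 - r) = Σ r^k on the denominator, then take the Cauchy product.
[w^0] = 0;  [w^1] = -1;  [w^2] = 1;  [w^3] = -2/3.
So c_3 = h′′′(0)/3! = -2/3.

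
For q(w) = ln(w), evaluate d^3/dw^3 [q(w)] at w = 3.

From the series, [(w - 3)^3] q = 1/81; multiply by 3! = 6 to get 2/27.

2/27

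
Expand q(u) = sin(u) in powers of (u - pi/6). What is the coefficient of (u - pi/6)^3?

-sqrt(3)/12

Differentiate repeatedly and evaluate at the center.
q(pi/6) = 1/2
q′(pi/6) = sqrt(3)/2
q′′(pi/6) = -1/2
q′′′(pi/6) = -sqrt(3)/2
So c_3 = q′′′(pi/6)/3! = -sqrt(3)/12.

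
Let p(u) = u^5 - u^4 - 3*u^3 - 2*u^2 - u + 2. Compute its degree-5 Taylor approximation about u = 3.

(u - 3)^5 + 14*(u - 3)^4 + 75*(u - 3)^3 + 187*(u - 3)^2 + 203*(u - 3) + 62

p(3) = 62
p′(3) = 203
p′′(3) = 374
p′′′(3) = 450
p^(4)(3) = 336
p^(5)(3) = 120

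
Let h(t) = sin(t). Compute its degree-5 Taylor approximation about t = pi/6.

sqrt(3)*(t - pi/6)^5/240 + (t - pi/6)^4/48 - sqrt(3)*(t - pi/6)^3/12 - (t - pi/6)^2/4 + sqrt(3)*(t - pi/6)/2 + 1/2

[(t - pi/6)^0] = 1/2;  [(t - pi/6)^1] = sqrt(3)/2;  [(t - pi/6)^2] = -1/4;  [(t - pi/6)^3] = -sqrt(3)/12;  [(t - pi/6)^4] = 1/48;  [(t - pi/6)^5] = sqrt(3)/240.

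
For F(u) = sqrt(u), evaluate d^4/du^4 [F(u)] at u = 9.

-5/11664

From the series, [(u - 9)^4] F = -5/279936; multiply by 4! = 24 to get -5/11664.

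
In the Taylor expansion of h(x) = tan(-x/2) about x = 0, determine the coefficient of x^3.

-1/24

h(0) = 0
h′(0) = -1/2
h′′(0) = 0
h′′′(0) = -1/4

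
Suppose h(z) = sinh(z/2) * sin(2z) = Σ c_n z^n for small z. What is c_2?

1

Write out both Maclaurin series and multiply, keeping only the needed powers.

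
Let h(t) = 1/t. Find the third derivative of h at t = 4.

The coefficient of (t - 4)^3 in the expansion is -1/256, so h′′′(4) = 3! * (-1/256) = -3/128.

-3/128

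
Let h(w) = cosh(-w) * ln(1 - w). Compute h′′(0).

-1

Expand each factor separately, then convolve coefficients.
From the series, [w^2] h = -1/2; multiply by 2! = 2 to get -1.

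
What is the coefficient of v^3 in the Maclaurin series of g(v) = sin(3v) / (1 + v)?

Expand each factor separately, then convolve coefficients.
[v^0] = 0;  [v^1] = 3;  [v^2] = -3;  [v^3] = -3/2.

-3/2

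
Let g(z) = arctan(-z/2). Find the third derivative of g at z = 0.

1/4

From the series, [z^3] g = 1/24; multiply by 3! = 6 to get 1/4.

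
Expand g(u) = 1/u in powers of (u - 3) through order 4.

(u - 3)^4/243 - (u - 3)^3/81 + (u - 3)^2/27 - (u - 3)/9 + 1/3

Apply the Taylor formula c_k = f^(k)(a)/k!.
g(3) = 1/3
g′(3) = -1/9
g′′(3) = 2/27
g′′′(3) = -2/27
g^(4)(3) = 8/81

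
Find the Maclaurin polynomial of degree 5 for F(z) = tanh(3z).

162*z^5/5 - 9*z^3 + 3*z

F(0) = 0
F′(0) = 3
F′′(0) = 0
F′′′(0) = -54
F^(4)(0) = 0
F^(5)(0) = 3888
Dividing each by k! gives the coefficients c_0, ..., c_5.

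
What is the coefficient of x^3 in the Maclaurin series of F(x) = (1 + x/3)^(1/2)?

F(0) = 1
F′(0) = 1/6
F′′(0) = -1/36
F′′′(0) = 1/72

1/432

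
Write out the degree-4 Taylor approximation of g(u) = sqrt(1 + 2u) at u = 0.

-5*u^4/8 + u^3/2 - u^2/2 + u + 1

Apply the Taylor formula c_k = f^(k)(a)/k!.
g(0) = 1
g′(0) = 1
g′′(0) = -1
g′′′(0) = 3
g^(4)(0) = -15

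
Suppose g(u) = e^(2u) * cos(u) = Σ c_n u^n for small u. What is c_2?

3/2

Write out both Maclaurin series and multiply, keeping only the needed powers.
g(0) = 1
g′(0) = 2
g′′(0) = 3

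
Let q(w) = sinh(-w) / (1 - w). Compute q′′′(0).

Expand each factor separately, then convolve coefficients.
From the series, [w^3] q = -7/6; multiply by 3! = 6 to get -7.

-7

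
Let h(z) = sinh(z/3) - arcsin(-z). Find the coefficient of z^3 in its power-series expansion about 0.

Expand each term separately and add.
h(0) = 0
h′(0) = 4/3
h′′(0) = 0
h′′′(0) = 28/27
Then c_k = h^(k)(0)/k! gives each Taylor coefficient.

14/81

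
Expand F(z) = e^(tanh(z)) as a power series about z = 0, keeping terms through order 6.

97*z^6/720 - z^5/40 - 7*z^4/24 - z^3/6 + z^2/2 + z + 1

Plug the Maclaurin series of the inner function into that of the outer and collect terms.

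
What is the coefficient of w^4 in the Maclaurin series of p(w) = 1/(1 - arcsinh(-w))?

Let u equal the inner series; expand the outer function in u and truncate.
[w^0] = 1;  [w^1] = -1;  [w^2] = 1;  [w^3] = -5/6;  [w^4] = 2/3.

2/3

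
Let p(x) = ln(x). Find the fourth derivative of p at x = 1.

-6

Differentiate repeatedly and evaluate at the center.
From the series, [(x - 1)^4] p = -1/4; multiply by 4! = 24 to get -6.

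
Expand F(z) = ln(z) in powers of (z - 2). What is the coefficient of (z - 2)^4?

Apply the Taylor formula c_k = f^(k)(a)/k!.
F(2) = ln(2)
F′(2) = 1/2
F′′(2) = -1/4
F′′′(2) = 1/4
F^(4)(2) = -3/8
So c_4 = F^(4)(2)/4! = -1/64.

-1/64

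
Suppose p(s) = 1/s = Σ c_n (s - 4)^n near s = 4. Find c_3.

Apply the Taylor formula c_k = f^(k)(a)/k!.
p(4) = 1/4
p′(4) = -1/16
p′′(4) = 1/32
p′′′(4) = -3/128
So c_3 = p′′′(4)/3! = -1/256.

-1/256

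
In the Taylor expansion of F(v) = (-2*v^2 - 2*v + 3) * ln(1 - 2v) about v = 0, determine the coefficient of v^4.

-8/3

Distribute the polynomial across the series and collect like powers.
F(0) = 0
F′(0) = -6
F′′(0) = -4
F′′′(0) = 0
F^(4)(0) = -64
So c_4 = F^(4)(0)/4! = -8/3.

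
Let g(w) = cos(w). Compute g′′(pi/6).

The coefficient of (w - pi/6)^2 in the expansion is -sqrt(3)/4, so g′′(pi/6) = 2! * (-sqrt(3)/4) = -sqrt(3)/2.

-sqrt(3)/2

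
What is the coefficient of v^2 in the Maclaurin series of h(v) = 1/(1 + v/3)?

1/9

Compute the successive derivatives at the expansion point and divide by k!.
So c_2 = h′′(0)/2! = 1/9.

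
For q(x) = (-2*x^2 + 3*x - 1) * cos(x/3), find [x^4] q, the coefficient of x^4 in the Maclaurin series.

Multiply each power in the prefactor through the base expansion.

3*2^(358/483)*3^(31/161)*5^(374/483)*7^(401/483)/980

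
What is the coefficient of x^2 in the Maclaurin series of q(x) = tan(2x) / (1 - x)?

2

Expand each factor separately, then convolve coefficients.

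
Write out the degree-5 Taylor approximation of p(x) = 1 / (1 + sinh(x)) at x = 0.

Write 1/(1+u) = 1 - u + u^2 - u^3 + ... and substitute the series for u.
p(0) = 1
p′(0) = -1
p′′(0) = 2
p′′′(0) = -7
p^(4)(0) = 32
p^(5)(0) = -181
The Taylor polynomial is Σ p^(k)(0)/k! · x^k.

-181*x^5/120 + 4*x^4/3 - 7*x^3/6 + x^2 - x + 1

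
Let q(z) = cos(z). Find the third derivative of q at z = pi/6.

1/2

Apply the Taylor formula c_k = f^(k)(a)/k!.
The coefficient of (z - pi/6)^3 in the expansion is 1/12, so q′′′(pi/6) = 3! * (1/12) = 1/2.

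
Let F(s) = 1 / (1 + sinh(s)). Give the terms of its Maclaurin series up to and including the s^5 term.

-181*s^5/120 + 4*s^4/3 - 7*s^3/6 + s^2 - s + 1

Use the geometric series for the reciprocal, then substitute.
F(0) = 1
F′(0) = -1
F′′(0) = 2
F′′′(0) = -7
F^(4)(0) = 32
F^(5)(0) = -181
The Taylor polynomial is Σ F^(k)(0)/k! · s^k.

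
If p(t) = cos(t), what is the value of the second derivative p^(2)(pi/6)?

The coefficient of (t - pi/6)^2 in the expansion is -sqrt(3)/4, so p′′(pi/6) = 2! * (-sqrt(3)/4) = -sqrt(3)/2.

-sqrt(3)/2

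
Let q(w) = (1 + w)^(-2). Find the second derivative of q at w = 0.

6

Differentiate repeatedly and evaluate at the center.
From the series, [w^2] q = 3; multiply by 2! = 2 to get 6.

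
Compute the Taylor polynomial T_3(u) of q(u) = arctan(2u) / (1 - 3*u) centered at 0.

Multiply the numerator's expansion by the denominator's geometric series.
[u^0] = 0;  [u^1] = 2;  [u^2] = 6;  [u^3] = 46/3.

46*u^3/3 + 6*u^2 + 2*u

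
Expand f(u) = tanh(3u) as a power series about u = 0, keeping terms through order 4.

f(0) = 0
f′(0) = 3
f′′(0) = 0
f′′′(0) = -54
f^(4)(0) = 0
The Taylor polynomial is Σ f^(k)(0)/k! · u^k.

-9*u^3 + 3*u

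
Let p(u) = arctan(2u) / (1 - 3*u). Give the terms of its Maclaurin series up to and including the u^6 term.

Expand 1/(denominator) as a geometric series and multiply by the numerator's series.

2166*u^6/5 + 722*u^5/5 + 46*u^4 + 46*u^3/3 + 6*u^2 + 2*u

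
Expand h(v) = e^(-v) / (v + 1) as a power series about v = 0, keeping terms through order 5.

-163*v^5/60 + 65*v^4/24 - 8*v^3/3 + 5*v^2/2 - 2*v + 1

Multiply the numerator's expansion by the denominator's geometric series.
h(0) = 1
h′(0) = -2
h′′(0) = 5
h′′′(0) = -16
h^(4)(0) = 65
h^(5)(0) = -326
Then c_k = h^(k)(0)/k! gives each Taylor coefficient.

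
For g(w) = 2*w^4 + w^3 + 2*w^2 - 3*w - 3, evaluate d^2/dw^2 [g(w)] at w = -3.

202

Apply the Taylor formula c_k = f^(k)(a)/k!.
The coefficient of (w + 3)^2 in the expansion is 101, so g′′(-3) = 2! * (101) = 202.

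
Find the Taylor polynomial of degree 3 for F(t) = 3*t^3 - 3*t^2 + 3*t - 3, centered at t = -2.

3*(t + 2)^3 - 21*(t + 2)^2 + 51*(t + 2) - 45

[(t + 2)^0] = -45;  [(t + 2)^1] = 51;  [(t + 2)^2] = -21;  [(t + 2)^3] = 3.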